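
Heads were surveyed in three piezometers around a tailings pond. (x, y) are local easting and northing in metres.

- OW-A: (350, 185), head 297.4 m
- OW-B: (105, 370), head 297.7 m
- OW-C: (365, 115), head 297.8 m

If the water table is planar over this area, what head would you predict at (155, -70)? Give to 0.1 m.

Differences from OW-A: to OW-B (Δx, Δy, Δh) = (-245, 185, +0.3); to OW-C = (15, -70, +0.4).
Solve a·Δx + b·Δy = Δh: det = (-245)·(-70) − 15·185 = 14375.
∂h/∂x = [(+0.3)·(-70) − (+0.4)·185] / 14375 = -0.006609
∂h/∂y = [(-245)·(+0.4) − 15·(+0.3)] / 14375 = -0.007130
h(155, -70) = 297.4 + (-0.006609)·(-195) + (-0.007130)·(-255) = 297.4 +1.289 +1.818 = 300.507 m.

300.5 m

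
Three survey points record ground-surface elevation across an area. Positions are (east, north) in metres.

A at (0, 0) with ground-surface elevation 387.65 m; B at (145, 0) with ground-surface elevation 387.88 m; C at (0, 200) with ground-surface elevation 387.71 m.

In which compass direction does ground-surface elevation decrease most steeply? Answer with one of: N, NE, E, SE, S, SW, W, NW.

W

∂z/∂x = (387.88 − 387.65) / (145 − 0) = +0.001586
∂z/∂y = (387.71 − 387.65) / (200 − 0) = +0.0003000
Steepest decrease is along −∇f = (-0.001586 E, -0.0003000 N) → west.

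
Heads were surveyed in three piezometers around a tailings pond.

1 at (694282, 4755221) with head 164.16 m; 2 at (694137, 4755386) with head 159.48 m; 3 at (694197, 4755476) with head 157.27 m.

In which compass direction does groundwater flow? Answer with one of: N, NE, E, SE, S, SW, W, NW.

N

Three-point gradient (reference 1): Δ to 2 = (-145, 165, -4.68), Δ to 3 = (-85, 255, -6.89).
∂h/∂x = +0.002464, ∂h/∂y = -0.02620 (det = -22950).
Flow = −∇h = (-0.002464 east, +0.02620 north), which points north.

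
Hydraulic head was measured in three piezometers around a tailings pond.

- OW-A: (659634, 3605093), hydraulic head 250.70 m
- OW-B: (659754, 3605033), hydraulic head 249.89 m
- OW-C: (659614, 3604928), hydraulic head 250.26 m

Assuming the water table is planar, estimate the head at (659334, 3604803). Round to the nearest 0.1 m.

251.3 m

Taking OW-A as reference: OW-B−OW-A = (120, -60, -0.81); OW-C−OW-A = (-20, -165, -0.44).
Solve a·Δx + b·Δy = Δh: det = 120·(-165) − (-20)·(-60) = -21000.
∂h/∂x = [(-0.81)·(-165) − (-0.44)·(-60)] / -21000 = -0.005107
∂h/∂y = [120·(-0.44) − (-20)·(-0.81)] / -21000 = +0.003286
h(659334, 3604803) = 250.70 + (-0.005107)·(-300) + (+0.003286)·(-290) = 250.70 +1.532 -0.953 = 251.279 m.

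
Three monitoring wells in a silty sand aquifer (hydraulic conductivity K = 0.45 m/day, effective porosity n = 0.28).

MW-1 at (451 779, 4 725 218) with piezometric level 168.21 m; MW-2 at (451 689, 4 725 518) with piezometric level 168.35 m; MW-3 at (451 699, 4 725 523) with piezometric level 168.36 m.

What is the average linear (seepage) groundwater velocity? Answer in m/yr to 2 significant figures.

0.55 m/yr

Taking MW-1 as reference: MW-2−MW-1 = (-90, 300, +0.14); MW-3−MW-1 = (-80, 305, +0.15).
Determinant of the coordinate differences = (-90)·305 − (-80)·300 = -3450.
∂h/∂x = [(+0.14)·305 − (+0.15)·300] / -3450 = +0.0006667
∂h/∂y = [(-90)·(+0.15) − (-80)·(+0.14)] / -3450 = +0.0006667
|∇h| = √(0.0006667² + 0.0006667²) = 0.0009429
Seepage velocity v = K·i/n = 0.45 × 0.0009429 / 0.28 = 0.001515 m/day = 0.5534 m/yr.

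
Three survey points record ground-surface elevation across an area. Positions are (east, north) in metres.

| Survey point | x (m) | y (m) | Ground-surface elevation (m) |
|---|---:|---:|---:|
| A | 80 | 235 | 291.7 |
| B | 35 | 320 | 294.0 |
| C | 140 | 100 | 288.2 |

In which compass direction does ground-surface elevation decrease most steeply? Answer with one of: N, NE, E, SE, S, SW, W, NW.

SE

Three-point gradient (reference A): Δ to B = (-45, 85, +2.3), Δ to C = (60, -135, -3.5).
∂z/∂x = -0.01333, ∂z/∂y = +0.02000 (det = 975).
Steepest decrease is along −∇f = (+0.01333 E, -0.02000 N) → southeast.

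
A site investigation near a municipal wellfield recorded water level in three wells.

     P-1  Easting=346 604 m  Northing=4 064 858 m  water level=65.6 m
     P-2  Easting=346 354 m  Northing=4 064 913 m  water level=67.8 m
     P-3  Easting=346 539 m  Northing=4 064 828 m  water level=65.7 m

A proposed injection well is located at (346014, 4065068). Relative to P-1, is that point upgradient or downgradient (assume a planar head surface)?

With h = a·x + b·y + c and P-1 as origin, the differences give:
  (-250)·a + 55·b = +2.2
  (-65)·a + (-30)·b = +0.1
Eliminate b (×(-30) and ×55, subtract): 11075·a = -71.50 → a = ∂h/∂x = -0.006456
Back-substitute: b = ∂h/∂y = +0.01065.
Head at (346014, 4065068) = 65.6 + (-0.006456)·(-590) + (+0.01065)·(210) = 71.65 m.
That is higher than the 65.6 m at P-1, so the point is upgradient.

upgradient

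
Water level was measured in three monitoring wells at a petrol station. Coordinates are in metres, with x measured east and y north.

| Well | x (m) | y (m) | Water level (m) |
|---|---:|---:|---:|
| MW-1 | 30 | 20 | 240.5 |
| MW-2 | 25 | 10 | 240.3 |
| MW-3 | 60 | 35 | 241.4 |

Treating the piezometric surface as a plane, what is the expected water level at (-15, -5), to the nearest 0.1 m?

With h = a·x + b·y + c and MW-1 as origin, the differences give:
  (-5)·a + (-10)·b = -0.2
  30·a + 15·b = +0.9
Eliminate b (×15 and ×(-10), subtract): 225·a = 6.00 → a = ∂h/∂x = +0.02667
Back-substitute: b = ∂h/∂y = +0.006667.
h(-15, -5) = 240.5 + (+0.02667)·(-45) + (+0.006667)·(-25) = 240.5 -1.200 -0.167 = 239.133 m.

239.1 m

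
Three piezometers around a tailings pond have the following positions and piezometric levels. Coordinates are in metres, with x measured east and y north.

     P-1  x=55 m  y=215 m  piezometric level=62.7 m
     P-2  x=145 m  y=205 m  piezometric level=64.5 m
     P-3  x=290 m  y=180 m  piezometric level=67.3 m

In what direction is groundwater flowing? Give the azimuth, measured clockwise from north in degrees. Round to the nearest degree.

Differences from P-1: to P-2 (Δx, Δy, Δh) = (90, -10, +1.8); to P-3 = (235, -35, +4.6).
Determinant of the coordinate differences = 90·(-35) − 235·(-10) = -800.
∂h/∂x = [(+1.8)·(-35) − (+4.6)·(-10)] / -800 = +0.02125
∂h/∂y = [90·(+4.6) − 235·(+1.8)] / -800 = +0.01125
Flow direction (−∇h) has components (-0.02125 E, -0.01125 N).
Azimuth = atan2(E, N) = atan2(-0.02125, -0.01125) = 242.1° ≈ 242°.

242°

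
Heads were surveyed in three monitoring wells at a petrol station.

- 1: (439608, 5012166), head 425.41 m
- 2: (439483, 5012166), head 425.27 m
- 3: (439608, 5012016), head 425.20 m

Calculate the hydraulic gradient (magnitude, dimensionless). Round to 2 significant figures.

∂h/∂x = (425.27 − 425.41) / (439483 − 439608) = +0.001120
∂h/∂y = (425.20 − 425.41) / (5012016 − 5012166) = +0.001400
|∇h| = √(0.001120² + 0.001400²) = 0.001793

0.0018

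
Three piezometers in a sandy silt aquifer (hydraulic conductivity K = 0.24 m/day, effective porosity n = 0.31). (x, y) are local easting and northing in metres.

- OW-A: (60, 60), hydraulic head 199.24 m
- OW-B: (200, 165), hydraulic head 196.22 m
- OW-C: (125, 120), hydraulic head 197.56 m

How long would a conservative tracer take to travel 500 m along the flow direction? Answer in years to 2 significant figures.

71 years

Three-point gradient (reference OW-A): Δ to OW-B = (140, 105, -3.02), Δ to OW-C = (65, 60, -1.68).
∂h/∂x = -0.003048, ∂h/∂y = -0.02470 (det = 1575).
|∇h| = √(-0.003048² + -0.02470²) = 0.02489
Seepage velocity v = K·i/n = 0.24 × 0.02489 / 0.31 = 0.01927 m/day.
t = 500 / 0.01927 = 2.595e+04 days = 71 years.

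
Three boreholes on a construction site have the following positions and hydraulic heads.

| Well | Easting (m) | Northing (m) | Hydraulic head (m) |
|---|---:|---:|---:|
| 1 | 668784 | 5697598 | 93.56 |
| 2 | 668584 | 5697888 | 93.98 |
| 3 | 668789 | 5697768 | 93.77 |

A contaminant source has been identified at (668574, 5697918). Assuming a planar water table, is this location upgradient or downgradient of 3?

With h = a·x + b·y + c and 1 as origin, the differences give:
  (-200)·a + 290·b = +0.42
  5·a + 170·b = +0.21
Eliminate b (×170 and ×290, subtract): -35450·a = 10.500 → a = ∂h/∂x = -0.0002962
Back-substitute: b = ∂h/∂y = +0.001244.
Head at (668574, 5697918) = 93.56 + (-0.0002962)·(-210) + (+0.001244)·(320) = 94.02 m.
That is higher than the 93.77 m at 3, so the point is upgradient.

upgradient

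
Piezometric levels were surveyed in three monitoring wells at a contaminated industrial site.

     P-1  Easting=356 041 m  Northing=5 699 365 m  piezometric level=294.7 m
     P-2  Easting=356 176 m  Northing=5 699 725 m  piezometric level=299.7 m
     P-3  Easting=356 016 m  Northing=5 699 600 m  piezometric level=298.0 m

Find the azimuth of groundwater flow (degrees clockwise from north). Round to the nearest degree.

179°

Taking P-1 as reference: P-2−P-1 = (135, 360, +5.0); P-3−P-1 = (-25, 235, +3.3).
Determinant of the coordinate differences = 135·235 − (-25)·360 = 40725.
∂h/∂x = [(+5.0)·235 − (+3.3)·360] / 40725 = -0.0003192
∂h/∂y = [135·(+3.3) − (-25)·(+5.0)] / 40725 = +0.01401
Flow direction (−∇h) has components (+0.0003192 E, -0.01401 N).
Azimuth = atan2(E, N) = atan2(+0.0003192, -0.01401) = 178.7° ≈ 179°.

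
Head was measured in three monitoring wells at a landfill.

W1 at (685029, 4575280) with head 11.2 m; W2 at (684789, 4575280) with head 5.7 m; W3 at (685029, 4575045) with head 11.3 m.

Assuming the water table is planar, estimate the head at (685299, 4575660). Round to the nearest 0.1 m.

17.2 m

∂h/∂x = (5.7 − 11.2) / (684789 − 685029) = +0.02292
∂h/∂y = (11.3 − 11.2) / (4575045 − 4575280) = -0.0004255
h(685299, 4575660) = 11.2 + (+0.02292)·(270) + (-0.0004255)·(380) = 11.2 +6.187 -0.162 = 17.226 m.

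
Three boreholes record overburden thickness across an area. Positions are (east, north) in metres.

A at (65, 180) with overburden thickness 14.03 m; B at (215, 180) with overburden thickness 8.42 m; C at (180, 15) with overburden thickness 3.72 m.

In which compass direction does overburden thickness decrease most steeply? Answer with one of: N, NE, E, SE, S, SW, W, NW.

SE

Differences from A: to B (Δx, Δy, Δh) = (150, 0, -5.61); to C = (115, -165, -10.31).
Determinant of the coordinate differences = 150·(-165) − 115·0 = -24750.
∂d/∂x = [(-5.61)·(-165) − (-10.31)·0] / -24750 = -0.03740
∂d/∂y = [150·(-10.31) − 115·(-5.61)] / -24750 = +0.03642
Steepest decrease is along −∇f = (+0.03740 E, -0.03642 N) → southeast.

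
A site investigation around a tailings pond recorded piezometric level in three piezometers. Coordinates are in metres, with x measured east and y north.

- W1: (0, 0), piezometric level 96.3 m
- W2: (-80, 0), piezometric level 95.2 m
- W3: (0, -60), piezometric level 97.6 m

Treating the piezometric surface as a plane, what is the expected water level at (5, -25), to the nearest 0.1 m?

96.9 m

∂h/∂x = (95.2 − 96.3) / (-80 − 0) = +0.01375
∂h/∂y = (97.6 − 96.3) / (-60 − 0) = -0.02167
h(5, -25) = 96.3 + (+0.01375)·(5) + (-0.02167)·(-25) = 96.3 +0.069 +0.542 = 96.910 m.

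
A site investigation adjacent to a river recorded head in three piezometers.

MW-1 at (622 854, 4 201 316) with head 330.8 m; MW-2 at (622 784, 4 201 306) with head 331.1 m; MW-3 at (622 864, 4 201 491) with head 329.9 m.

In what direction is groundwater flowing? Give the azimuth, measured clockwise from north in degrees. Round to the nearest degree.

With h = a·x + b·y + c and MW-1 as origin, the differences give:
  (-70)·a + (-10)·b = +0.3
  10·a + 175·b = -0.9
Eliminate b (×175 and ×(-10), subtract): -12150·a = 43.50 → a = ∂h/∂x = -0.003580
Back-substitute: b = ∂h/∂y = -0.004938.
Flow direction (−∇h) has components (+0.003580 E, +0.004938 N).
Azimuth = atan2(E, N) = atan2(+0.003580, +0.004938) = 35.9° ≈ 036°.

036°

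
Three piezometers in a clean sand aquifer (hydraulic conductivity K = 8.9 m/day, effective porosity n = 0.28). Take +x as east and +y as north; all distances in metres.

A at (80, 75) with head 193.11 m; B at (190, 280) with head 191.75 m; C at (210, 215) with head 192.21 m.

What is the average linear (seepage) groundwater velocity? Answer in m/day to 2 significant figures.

0.22 m/day

Taking A as reference: B−A = (110, 205, -1.36); C−A = (130, 140, -0.90).
Determinant of the coordinate differences = 110·140 − 130·205 = -11250.
∂h/∂x = [(-1.36)·140 − (-0.90)·205] / -11250 = +0.0005244
∂h/∂y = [110·(-0.90) − 130·(-1.36)] / -11250 = -0.006916
|∇h| = √(0.0005244² + -0.006916²) = 0.006936
Seepage velocity v = K·i/n = 8.9 × 0.006936 / 0.28 = 0.2205 m/day.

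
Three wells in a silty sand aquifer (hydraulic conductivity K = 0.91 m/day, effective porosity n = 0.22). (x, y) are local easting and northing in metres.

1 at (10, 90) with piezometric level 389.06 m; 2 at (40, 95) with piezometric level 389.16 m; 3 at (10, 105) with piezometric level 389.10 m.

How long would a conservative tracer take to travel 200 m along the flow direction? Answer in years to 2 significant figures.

34 years

Differences from 1: to 2 (Δx, Δy, Δh) = (30, 5, +0.10); to 3 = (0, 15, +0.04).
Determinant of the coordinate differences = 30·15 − 0·5 = 450.
∂h/∂x = [(+0.10)·15 − (+0.04)·5] / 450 = +0.002889
∂h/∂y = [30·(+0.04) − 0·(+0.10)] / 450 = +0.002667
|∇h| = √(0.002889² + 0.002667²) = 0.003932
Seepage velocity v = K·i/n = 0.91 × 0.003932 / 0.22 = 0.01626 m/day.
t = 200 / 0.01626 = 1.23e+04 days = 33.7 years.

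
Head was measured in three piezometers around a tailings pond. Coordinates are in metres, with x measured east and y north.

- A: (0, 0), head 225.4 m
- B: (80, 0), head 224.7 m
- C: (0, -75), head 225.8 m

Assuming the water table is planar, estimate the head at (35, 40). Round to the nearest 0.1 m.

∂h/∂x = (224.7 − 225.4) / (80 − 0) = -0.008750
∂h/∂y = (225.8 − 225.4) / (-75 − 0) = -0.005333
h(35, 40) = 225.4 + (-0.008750)·(35) + (-0.005333)·(40) = 225.4 -0.306 -0.213 = 224.880 m.

224.9 m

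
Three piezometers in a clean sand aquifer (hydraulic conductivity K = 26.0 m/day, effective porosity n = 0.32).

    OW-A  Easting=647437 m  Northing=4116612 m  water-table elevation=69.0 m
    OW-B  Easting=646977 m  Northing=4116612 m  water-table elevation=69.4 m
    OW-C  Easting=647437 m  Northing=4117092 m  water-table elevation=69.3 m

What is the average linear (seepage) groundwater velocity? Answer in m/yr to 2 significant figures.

32 m/yr

∂h/∂x = (69.4 − 69.0) / (646977 − 647437) = -0.0008696
∂h/∂y = (69.3 − 69.0) / (4117092 − 4116612) = +0.0006250
|∇h| = √(-0.0008696² + 0.0006250²) = 0.001071
Seepage velocity v = K·i/n = 26.0 × 0.001071 / 0.32 = 0.08702 m/day = 31.78 m/yr.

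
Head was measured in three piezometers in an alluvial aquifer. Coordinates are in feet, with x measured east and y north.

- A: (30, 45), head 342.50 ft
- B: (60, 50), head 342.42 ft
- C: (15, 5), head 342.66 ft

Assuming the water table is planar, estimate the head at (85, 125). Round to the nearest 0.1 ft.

Differences from A: to B (Δx, Δy, Δh) = (30, 5, -0.08); to C = (-15, -40, +0.16).
Determinant of the coordinate differences = 30·(-40) − (-15)·5 = -1125.
∂h/∂x = [(-0.08)·(-40) − (+0.16)·5] / -1125 = -0.002133
∂h/∂y = [30·(+0.16) − (-15)·(-0.08)] / -1125 = -0.003200
h(85, 125) = 342.50 + (-0.002133)·(55) + (-0.003200)·(80) = 342.50 -0.117 -0.256 = 342.127 ft.

342.1 ft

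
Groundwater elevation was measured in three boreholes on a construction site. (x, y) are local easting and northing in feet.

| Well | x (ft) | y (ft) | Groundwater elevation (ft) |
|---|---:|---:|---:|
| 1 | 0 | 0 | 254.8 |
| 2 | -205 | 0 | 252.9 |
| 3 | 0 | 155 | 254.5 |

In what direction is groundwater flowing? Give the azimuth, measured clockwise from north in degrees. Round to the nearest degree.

∂h/∂x = (252.9 − 254.8) / (-205 − 0) = +0.009268
∂h/∂y = (254.5 − 254.8) / (155 − 0) = -0.001935
Flow direction (−∇h) has components (-0.009268 E, +0.001935 N).
Azimuth = atan2(E, N) = atan2(-0.009268, +0.001935) = 281.8° ≈ 282°.

282°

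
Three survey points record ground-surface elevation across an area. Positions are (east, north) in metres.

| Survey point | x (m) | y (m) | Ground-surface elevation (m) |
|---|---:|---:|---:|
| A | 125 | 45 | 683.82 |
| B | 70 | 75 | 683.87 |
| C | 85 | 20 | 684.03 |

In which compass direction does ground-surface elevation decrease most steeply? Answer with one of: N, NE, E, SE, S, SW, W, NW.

NE

Three-point gradient (reference A): Δ to B = (-55, 30, +0.05), Δ to C = (-40, -25, +0.21).
∂z/∂x = -0.002932, ∂z/∂y = -0.003709 (det = 2575).
Steepest decrease is along −∇f = (+0.002932 E, +0.003709 N) → northeast.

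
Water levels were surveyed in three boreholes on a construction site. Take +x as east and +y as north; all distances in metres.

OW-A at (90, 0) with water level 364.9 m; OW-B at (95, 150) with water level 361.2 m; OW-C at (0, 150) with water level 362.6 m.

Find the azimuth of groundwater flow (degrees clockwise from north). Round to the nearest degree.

031°

Taking OW-A as reference: OW-B−OW-A = (5, 150, -3.7); OW-C−OW-A = (-90, 150, -2.3).
Determinant of the coordinate differences = 5·150 − (-90)·150 = 14250.
∂h/∂x = [(-3.7)·150 − (-2.3)·150] / 14250 = -0.01474
∂h/∂y = [5·(-2.3) − (-90)·(-3.7)] / 14250 = -0.02418
Flow direction (−∇h) has components (+0.01474 E, +0.02418 N).
Azimuth = atan2(E, N) = atan2(+0.01474, +0.02418) = 31.4° ≈ 031°.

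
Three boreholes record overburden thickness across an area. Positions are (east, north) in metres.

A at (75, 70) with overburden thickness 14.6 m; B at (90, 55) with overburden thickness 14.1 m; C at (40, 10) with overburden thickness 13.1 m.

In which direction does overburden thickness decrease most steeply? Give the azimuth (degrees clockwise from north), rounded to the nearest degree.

Three-point gradient (reference A): Δ to B = (15, -15, -0.5), Δ to C = (-35, -60, -1.5).
∂d/∂x = -0.005263, ∂d/∂y = +0.02807 (det = -1425).
Steepest decrease is along −∇f: components (+0.005263 E, -0.02807 N).
Azimuth = atan2(+0.005263, -0.02807) = 169.4° ≈ 169°.

169°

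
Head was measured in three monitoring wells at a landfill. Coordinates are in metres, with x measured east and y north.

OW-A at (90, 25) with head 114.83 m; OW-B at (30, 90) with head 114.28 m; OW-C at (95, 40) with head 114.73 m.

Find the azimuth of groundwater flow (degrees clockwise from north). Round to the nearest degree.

349°

With h = a·x + b·y + c and OW-A as origin, the differences give:
  (-60)·a + 65·b = -0.55
  5·a + 15·b = -0.10
Eliminate b (×15 and ×65, subtract): -1225·a = -1.750 → a = ∂h/∂x = +0.001429
Back-substitute: b = ∂h/∂y = -0.007143.
Flow direction (−∇h) has components (-0.001429 E, +0.007143 N).
Azimuth = atan2(E, N) = atan2(-0.001429, +0.007143) = 348.7° ≈ 349°.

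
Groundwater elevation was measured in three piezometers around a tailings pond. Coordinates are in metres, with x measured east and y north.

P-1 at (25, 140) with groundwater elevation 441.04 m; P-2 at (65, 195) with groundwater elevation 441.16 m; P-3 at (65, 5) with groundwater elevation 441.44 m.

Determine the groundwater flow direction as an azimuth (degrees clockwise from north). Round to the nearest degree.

286°

With h = a·x + b·y + c and P-1 as origin, the differences give:
  40·a + 55·b = +0.12
  40·a + (-135)·b = +0.40
Eliminate b (×(-135) and ×55, subtract): -7600·a = -38.200 → a = ∂h/∂x = +0.005026
Back-substitute: b = ∂h/∂y = -0.001474.
Flow direction (−∇h) has components (-0.005026 E, +0.001474 N).
Azimuth = atan2(E, N) = atan2(-0.005026, +0.001474) = 286.3° ≈ 286°.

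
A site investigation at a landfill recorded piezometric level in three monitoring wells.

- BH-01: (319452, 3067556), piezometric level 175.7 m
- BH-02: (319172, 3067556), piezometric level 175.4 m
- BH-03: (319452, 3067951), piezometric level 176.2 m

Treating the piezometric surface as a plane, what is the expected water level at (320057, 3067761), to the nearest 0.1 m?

176.6 m

∂h/∂x = (175.4 − 175.7) / (319172 − 319452) = +0.001071
∂h/∂y = (176.2 − 175.7) / (3067951 − 3067556) = +0.001266
h(320057, 3067761) = 175.7 + (+0.001071)·(605) + (+0.001266)·(205) = 175.7 +0.648 +0.259 = 176.608 m.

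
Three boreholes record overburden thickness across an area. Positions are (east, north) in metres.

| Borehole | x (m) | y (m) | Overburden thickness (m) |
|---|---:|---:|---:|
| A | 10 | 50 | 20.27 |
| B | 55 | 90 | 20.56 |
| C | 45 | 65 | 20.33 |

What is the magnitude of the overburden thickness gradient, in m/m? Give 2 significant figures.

Differences from A: to B (Δx, Δy, Δh) = (45, 40, +0.29); to C = (35, 15, +0.06).
Solve a·Δx + b·Δy = Δd: det = 45·15 − 35·40 = -725.
∂d/∂x = [(+0.29)·15 − (+0.06)·40] / -725 = -0.002690
∂d/∂y = [45·(+0.06) − 35·(+0.29)] / -725 = +0.01028
|∇f| = √(-0.002690² + 0.01028²) = 0.01063 m/m

0.011 m/m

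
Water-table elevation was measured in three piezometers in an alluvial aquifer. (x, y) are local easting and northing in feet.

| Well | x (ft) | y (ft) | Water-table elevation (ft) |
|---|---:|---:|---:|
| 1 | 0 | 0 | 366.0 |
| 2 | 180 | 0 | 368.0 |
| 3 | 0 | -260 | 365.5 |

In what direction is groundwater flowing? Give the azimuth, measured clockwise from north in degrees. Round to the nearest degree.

∂h/∂x = (368.0 − 366.0) / (180 − 0) = +0.01111
∂h/∂y = (365.5 − 366.0) / (-260 − 0) = +0.001923
Flow direction (−∇h) has components (-0.01111 E, -0.001923 N).
Azimuth = atan2(E, N) = atan2(-0.01111, -0.001923) = 260.2° ≈ 260°.

260°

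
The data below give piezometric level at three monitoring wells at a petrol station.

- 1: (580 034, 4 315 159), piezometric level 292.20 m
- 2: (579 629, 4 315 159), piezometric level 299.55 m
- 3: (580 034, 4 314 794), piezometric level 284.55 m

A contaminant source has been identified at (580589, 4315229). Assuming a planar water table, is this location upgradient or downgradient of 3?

∂h/∂x = (299.55 − 292.20) / (579629 − 580034) = -0.01815
∂h/∂y = (284.55 − 292.20) / (4314794 − 4315159) = +0.02096
Head at (580589, 4315229) = 292.20 + (-0.01815)·(555) + (+0.02096)·(70) = 283.59 m.
That is lower than the 284.55 m at 3, so the point is downgradient.

downgradient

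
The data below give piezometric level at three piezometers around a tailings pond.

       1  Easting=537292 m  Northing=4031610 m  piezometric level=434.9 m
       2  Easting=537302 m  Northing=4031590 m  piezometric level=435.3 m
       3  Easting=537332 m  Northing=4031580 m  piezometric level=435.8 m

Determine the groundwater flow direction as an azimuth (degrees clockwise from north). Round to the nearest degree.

Differences from 1: to 2 (Δx, Δy, Δh) = (10, -20, +0.4); to 3 = (40, -30, +0.9).
Determinant of the coordinate differences = 10·(-30) − 40·(-20) = 500.
∂h/∂x = [(+0.4)·(-30) − (+0.9)·(-20)] / 500 = +0.01200
∂h/∂y = [10·(+0.9) − 40·(+0.4)] / 500 = -0.01400
Flow direction (−∇h) has components (-0.01200 E, +0.01400 N).
Azimuth = atan2(E, N) = atan2(-0.01200, +0.01400) = 319.4° ≈ 319°.

319°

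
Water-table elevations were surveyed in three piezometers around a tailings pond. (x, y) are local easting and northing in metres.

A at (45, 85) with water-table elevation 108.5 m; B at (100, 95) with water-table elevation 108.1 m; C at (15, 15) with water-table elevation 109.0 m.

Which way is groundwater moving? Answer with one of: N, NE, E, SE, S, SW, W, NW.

NE

Differences from A: to B (Δx, Δy, Δh) = (55, 10, -0.4); to C = (-30, -70, +0.5).
Determinant of the coordinate differences = 55·(-70) − (-30)·10 = -3550.
∂h/∂x = [(-0.4)·(-70) − (+0.5)·10] / -3550 = -0.006479
∂h/∂y = [55·(+0.5) − (-30)·(-0.4)] / -3550 = -0.004366
Flow = −∇h = (+0.006479 east, +0.004366 north), which points northeast.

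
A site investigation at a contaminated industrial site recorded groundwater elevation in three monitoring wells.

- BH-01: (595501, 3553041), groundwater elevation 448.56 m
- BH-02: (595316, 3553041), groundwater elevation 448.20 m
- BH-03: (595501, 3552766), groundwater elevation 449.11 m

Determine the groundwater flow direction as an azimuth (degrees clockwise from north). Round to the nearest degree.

∂h/∂x = (448.20 − 448.56) / (595316 − 595501) = +0.001946
∂h/∂y = (449.11 − 448.56) / (3552766 − 3553041) = -0.002000
Flow direction (−∇h) has components (-0.001946 E, +0.002000 N).
Azimuth = atan2(E, N) = atan2(-0.001946, +0.002000) = 315.8° ≈ 316°.

316°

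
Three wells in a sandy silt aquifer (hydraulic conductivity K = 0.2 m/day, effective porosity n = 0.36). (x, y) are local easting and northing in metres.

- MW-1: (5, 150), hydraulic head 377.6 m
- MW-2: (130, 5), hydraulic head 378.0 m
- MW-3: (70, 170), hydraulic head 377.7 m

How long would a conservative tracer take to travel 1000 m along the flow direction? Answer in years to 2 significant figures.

2200 years

With h = a·x + b·y + c and MW-1 as origin, the differences give:
  125·a + (-145)·b = +0.4
  65·a + 20·b = +0.1
Eliminate b (×20 and ×(-145), subtract): 11925·a = 22.50 → a = ∂h/∂x = +0.001887
Back-substitute: b = ∂h/∂y = -0.001132.
|∇h| = √(0.001887² + -0.001132²) = 0.0022
Seepage velocity v = K·i/n = 0.2 × 0.0022 / 0.36 = 0.001222 m/day.
t = 1000 / 0.001222 = 8.183e+05 days = 2.24e+03 years.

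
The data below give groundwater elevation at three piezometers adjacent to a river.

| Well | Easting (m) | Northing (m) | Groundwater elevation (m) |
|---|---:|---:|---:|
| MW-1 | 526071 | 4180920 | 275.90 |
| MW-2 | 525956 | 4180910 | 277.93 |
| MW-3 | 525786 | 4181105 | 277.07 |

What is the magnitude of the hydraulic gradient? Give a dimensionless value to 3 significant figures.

With h = a·x + b·y + c and MW-1 as origin, the differences give:
  (-115)·a + (-10)·b = +2.03
  (-285)·a + 185·b = +1.17
Eliminate b (×185 and ×(-10), subtract): -24125·a = 387.250 → a = ∂h/∂x = -0.01605
Back-substitute: b = ∂h/∂y = -0.01840.
|∇h| = √(-0.01605² + -0.01840²) = 0.02442

0.0244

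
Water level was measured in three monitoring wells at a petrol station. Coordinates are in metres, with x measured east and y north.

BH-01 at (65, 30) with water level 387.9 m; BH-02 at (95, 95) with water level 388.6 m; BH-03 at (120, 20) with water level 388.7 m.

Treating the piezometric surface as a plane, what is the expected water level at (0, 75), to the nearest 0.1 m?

387.1 m

Differences from BH-01: to BH-02 (Δx, Δy, Δh) = (30, 65, +0.7); to BH-03 = (55, -10, +0.8).
Solve a·Δx + b·Δy = Δh: det = 30·(-10) − 55·65 = -3875.
∂h/∂x = [(+0.7)·(-10) − (+0.8)·65] / -3875 = +0.01523
∂h/∂y = [30·(+0.8) − 55·(+0.7)] / -3875 = +0.003742
h(0, 75) = 387.9 + (+0.01523)·(-65) + (+0.003742)·(45) = 387.9 -0.990 +0.168 = 387.079 m.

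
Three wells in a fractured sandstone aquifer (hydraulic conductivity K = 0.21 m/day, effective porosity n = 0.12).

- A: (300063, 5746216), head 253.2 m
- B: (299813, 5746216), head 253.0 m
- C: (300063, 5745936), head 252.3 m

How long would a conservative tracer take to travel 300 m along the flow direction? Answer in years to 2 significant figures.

140 years

∂h/∂x = (253.0 − 253.2) / (299813 − 300063) = +0.0008000
∂h/∂y = (252.3 − 253.2) / (5745936 − 5746216) = +0.003214
|∇h| = √(0.0008000² + 0.003214²) = 0.003312
Seepage velocity v = K·i/n = 0.21 × 0.003312 / 0.12 = 0.005796 m/day.
t = 300 / 0.005796 = 5.176e+04 days = 142 years.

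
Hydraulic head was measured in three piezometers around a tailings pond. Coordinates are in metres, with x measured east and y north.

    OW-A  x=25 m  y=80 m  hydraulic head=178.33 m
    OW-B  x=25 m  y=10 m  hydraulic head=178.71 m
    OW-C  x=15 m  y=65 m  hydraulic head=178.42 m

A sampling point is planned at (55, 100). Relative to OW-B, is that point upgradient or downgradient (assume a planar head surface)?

Taking OW-A as reference: OW-B−OW-A = (0, -70, +0.38); OW-C−OW-A = (-10, -15, +0.09).
Determinant of the coordinate differences = 0·(-15) − (-10)·(-70) = -700.
∂h/∂x = [(+0.38)·(-15) − (+0.09)·(-70)] / -700 = -0.0008571
∂h/∂y = [0·(+0.09) − (-10)·(+0.38)] / -700 = -0.005429
Head at (55, 100) = 178.33 + (-0.0008571)·(30) + (-0.005429)·(20) = 178.20 m.
That is lower than the 178.71 m at OW-B, so the point is downgradient.

downgradient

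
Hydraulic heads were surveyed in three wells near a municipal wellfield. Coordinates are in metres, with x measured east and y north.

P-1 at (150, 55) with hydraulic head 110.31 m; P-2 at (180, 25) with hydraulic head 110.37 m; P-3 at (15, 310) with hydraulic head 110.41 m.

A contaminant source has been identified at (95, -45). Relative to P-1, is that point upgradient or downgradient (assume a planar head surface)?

Taking P-1 as reference: P-2−P-1 = (30, -30, +0.06); P-3−P-1 = (-135, 255, +0.10).
Solve a·Δx + b·Δy = Δh: det = 30·255 − (-135)·(-30) = 3600.
∂h/∂x = [(+0.06)·255 − (+0.10)·(-30)] / 3600 = +0.005083
∂h/∂y = [30·(+0.10) − (-135)·(+0.06)] / 3600 = +0.003083
Head at (95, -45) = 110.31 + (+0.005083)·(-55) + (+0.003083)·(-100) = 109.72 m.
That is lower than the 110.31 m at P-1, so the point is downgradient.

downgradient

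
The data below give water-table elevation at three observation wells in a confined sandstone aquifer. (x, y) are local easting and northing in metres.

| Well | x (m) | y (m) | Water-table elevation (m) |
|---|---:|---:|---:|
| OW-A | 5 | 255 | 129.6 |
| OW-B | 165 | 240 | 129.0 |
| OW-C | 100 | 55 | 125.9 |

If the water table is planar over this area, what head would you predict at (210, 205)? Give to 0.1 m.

128.3 m

Taking OW-A as reference: OW-B−OW-A = (160, -15, -0.6); OW-C−OW-A = (95, -200, -3.7).
Determinant of the coordinate differences = 160·(-200) − 95·(-15) = -30575.
∂h/∂x = [(-0.6)·(-200) − (-3.7)·(-15)] / -30575 = -0.002110
∂h/∂y = [160·(-3.7) − 95·(-0.6)] / -30575 = +0.01750
h(210, 205) = 129.6 + (-0.002110)·(205) + (+0.01750)·(-50) = 129.6 -0.432 -0.875 = 128.293 m.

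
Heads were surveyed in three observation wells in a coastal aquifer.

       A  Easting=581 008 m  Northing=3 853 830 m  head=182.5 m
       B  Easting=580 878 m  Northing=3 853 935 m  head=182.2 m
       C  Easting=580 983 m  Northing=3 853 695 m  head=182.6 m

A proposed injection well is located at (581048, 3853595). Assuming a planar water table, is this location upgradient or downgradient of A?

upgradient

Differences from A: to B (Δx, Δy, Δh) = (-130, 105, -0.3); to C = (-25, -135, +0.1).
Solve a·Δx + b·Δy = Δh: det = (-130)·(-135) − (-25)·105 = 20175.
∂h/∂x = [(-0.3)·(-135) − (+0.1)·105] / 20175 = +0.001487
∂h/∂y = [(-130)·(+0.1) − (-25)·(-0.3)] / 20175 = -0.001016
Head at (581048, 3853595) = 182.5 + (+0.001487)·(40) + (-0.001016)·(-235) = 182.80 m.
That is higher than the 182.5 m at A, so the point is upgradient.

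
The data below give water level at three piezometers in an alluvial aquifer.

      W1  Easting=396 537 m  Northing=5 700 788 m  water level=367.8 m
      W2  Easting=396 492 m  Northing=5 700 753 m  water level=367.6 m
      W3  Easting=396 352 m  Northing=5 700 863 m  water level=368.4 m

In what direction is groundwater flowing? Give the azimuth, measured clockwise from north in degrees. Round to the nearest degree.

Taking W1 as reference: W2−W1 = (-45, -35, -0.2); W3−W1 = (-185, 75, +0.6).
Solve a·Δx + b·Δy = Δh: det = (-45)·75 − (-185)·(-35) = -9850.
∂h/∂x = [(-0.2)·75 − (+0.6)·(-35)] / -9850 = -0.0006091
∂h/∂y = [(-45)·(+0.6) − (-185)·(-0.2)] / -9850 = +0.006497
Flow direction (−∇h) has components (+0.0006091 E, -0.006497 N).
Azimuth = atan2(E, N) = atan2(+0.0006091, -0.006497) = 174.6° ≈ 175°.

175°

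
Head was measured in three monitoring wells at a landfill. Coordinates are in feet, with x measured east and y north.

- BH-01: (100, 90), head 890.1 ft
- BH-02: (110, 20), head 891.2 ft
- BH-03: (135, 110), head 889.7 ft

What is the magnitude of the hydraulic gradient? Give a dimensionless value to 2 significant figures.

With h = a·x + b·y + c and BH-01 as origin, the differences give:
  10·a + (-70)·b = +1.1
  35·a + 20·b = -0.4
Eliminate b (×20 and ×(-70), subtract): 2650·a = -6.00 → a = ∂h/∂x = -0.002264
Back-substitute: b = ∂h/∂y = -0.01604.
|∇h| = √(-0.002264² + -0.01604²) = 0.0162

0.016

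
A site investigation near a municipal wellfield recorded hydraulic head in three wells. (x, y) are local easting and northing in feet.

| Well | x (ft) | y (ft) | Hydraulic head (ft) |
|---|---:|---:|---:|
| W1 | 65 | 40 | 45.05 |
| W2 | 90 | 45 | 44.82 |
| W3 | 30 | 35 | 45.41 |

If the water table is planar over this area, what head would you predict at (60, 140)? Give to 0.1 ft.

With h = a·x + b·y + c and W1 as origin, the differences give:
  25·a + 5·b = -0.23
  (-35)·a + (-5)·b = +0.36
Eliminate b (×(-5) and ×5, subtract): 50·a = -0.650 → a = ∂h/∂x = -0.01300
Back-substitute: b = ∂h/∂y = +0.01900.
h(60, 140) = 45.05 + (-0.01300)·(-5) + (+0.01900)·(100) = 45.05 +0.065 +1.900 = 47.015 ft.

47.0 ft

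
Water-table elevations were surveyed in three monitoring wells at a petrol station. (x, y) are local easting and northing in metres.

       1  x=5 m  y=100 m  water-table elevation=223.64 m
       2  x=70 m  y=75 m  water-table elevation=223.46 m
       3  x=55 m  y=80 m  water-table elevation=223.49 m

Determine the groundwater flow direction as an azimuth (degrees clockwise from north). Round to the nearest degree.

191°

Differences from 1: to 2 (Δx, Δy, Δh) = (65, -25, -0.18); to 3 = (50, -20, -0.15).
Solve a·Δx + b·Δy = Δh: det = 65·(-20) − 50·(-25) = -50.
∂h/∂x = [(-0.18)·(-20) − (-0.15)·(-25)] / -50 = +0.003000
∂h/∂y = [65·(-0.15) − 50·(-0.18)] / -50 = +0.01500
Flow direction (−∇h) has components (-0.003000 E, -0.01500 N).
Azimuth = atan2(E, N) = atan2(-0.003000, -0.01500) = 191.3° ≈ 191°.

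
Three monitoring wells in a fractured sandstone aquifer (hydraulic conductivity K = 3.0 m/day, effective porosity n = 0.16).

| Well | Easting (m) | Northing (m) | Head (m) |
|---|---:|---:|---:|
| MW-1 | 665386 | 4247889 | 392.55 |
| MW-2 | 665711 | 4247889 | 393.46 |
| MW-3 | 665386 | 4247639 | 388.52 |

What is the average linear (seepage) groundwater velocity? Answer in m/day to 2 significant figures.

∂h/∂x = (393.46 − 392.55) / (665711 − 665386) = +0.002800
∂h/∂y = (388.52 − 392.55) / (4247639 − 4247889) = +0.01612
|∇h| = √(0.002800² + 0.01612²) = 0.01636
Seepage velocity v = K·i/n = 3.0 × 0.01636 / 0.16 = 0.3067 m/day.

0.31 m/day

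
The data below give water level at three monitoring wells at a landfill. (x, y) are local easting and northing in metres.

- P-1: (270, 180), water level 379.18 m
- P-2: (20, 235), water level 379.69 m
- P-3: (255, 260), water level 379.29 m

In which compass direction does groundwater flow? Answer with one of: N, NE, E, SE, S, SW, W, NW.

With h = a·x + b·y + c and P-1 as origin, the differences give:
  (-250)·a + 55·b = +0.51
  (-15)·a + 80·b = +0.11
Eliminate b (×80 and ×55, subtract): -19175·a = 34.750 → a = ∂h/∂x = -0.001812
Back-substitute: b = ∂h/∂y = +0.001035.
Flow = −∇h = (+0.001812 east, -0.001035 north), which points southeast.

SE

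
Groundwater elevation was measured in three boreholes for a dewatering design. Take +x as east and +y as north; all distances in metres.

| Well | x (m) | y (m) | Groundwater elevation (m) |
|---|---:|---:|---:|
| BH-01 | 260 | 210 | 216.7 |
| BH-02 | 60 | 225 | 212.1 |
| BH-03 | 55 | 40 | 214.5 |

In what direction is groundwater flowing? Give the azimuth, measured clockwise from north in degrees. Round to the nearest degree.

Three-point gradient (reference BH-01): Δ to BH-02 = (-200, 15, -4.6), Δ to BH-03 = (-205, -170, -2.2).
∂h/∂x = +0.02198, ∂h/∂y = -0.01357 (det = 37075).
Flow direction (−∇h) has components (-0.02198 E, +0.01357 N).
Azimuth = atan2(E, N) = atan2(-0.02198, +0.01357) = 301.7° ≈ 302°.

302°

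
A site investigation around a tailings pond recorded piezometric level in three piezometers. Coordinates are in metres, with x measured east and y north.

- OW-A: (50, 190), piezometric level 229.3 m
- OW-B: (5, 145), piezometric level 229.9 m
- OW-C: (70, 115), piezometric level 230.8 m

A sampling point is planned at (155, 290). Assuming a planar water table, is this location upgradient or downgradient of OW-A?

downgradient

With h = a·x + b·y + c and OW-A as origin, the differences give:
  (-45)·a + (-45)·b = +0.6
  20·a + (-75)·b = +1.5
Eliminate b (×(-75) and ×(-45), subtract): 4275·a = 22.50 → a = ∂h/∂x = +0.005263
Back-substitute: b = ∂h/∂y = -0.01860.
Head at (155, 290) = 229.3 + (+0.005263)·(105) + (-0.01860)·(100) = 227.99 m.
That is lower than the 229.3 m at OW-A, so the point is downgradient.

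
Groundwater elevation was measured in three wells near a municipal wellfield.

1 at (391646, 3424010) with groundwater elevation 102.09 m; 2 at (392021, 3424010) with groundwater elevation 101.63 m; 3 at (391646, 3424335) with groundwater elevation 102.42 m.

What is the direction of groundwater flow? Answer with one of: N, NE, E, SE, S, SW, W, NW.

∂h/∂x = (101.63 − 102.09) / (392021 − 391646) = -0.001227
∂h/∂y = (102.42 − 102.09) / (3424335 − 3424010) = +0.001015
Flow = −∇h = (+0.001227 east, -0.001015 north), which points southeast.

SE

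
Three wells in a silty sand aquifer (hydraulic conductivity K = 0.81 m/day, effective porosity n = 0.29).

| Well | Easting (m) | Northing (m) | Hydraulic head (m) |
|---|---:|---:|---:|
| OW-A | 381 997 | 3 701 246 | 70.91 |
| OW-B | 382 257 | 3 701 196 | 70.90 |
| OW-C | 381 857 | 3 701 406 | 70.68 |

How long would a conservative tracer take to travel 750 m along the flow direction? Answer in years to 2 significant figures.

410 years

Taking OW-A as reference: OW-B−OW-A = (260, -50, -0.01); OW-C−OW-A = (-140, 160, -0.23).
Determinant of the coordinate differences = 260·160 − (-140)·(-50) = 34600.
∂h/∂x = [(-0.01)·160 − (-0.23)·(-50)] / 34600 = -0.0003786
∂h/∂y = [260·(-0.23) − (-140)·(-0.01)] / 34600 = -0.001769
|∇h| = √(-0.0003786² + -0.001769²) = 0.001809
Seepage velocity v = K·i/n = 0.81 × 0.001809 / 0.29 = 0.005053 m/day.
t = 750 / 0.005053 = 1.484e+05 days = 406 years.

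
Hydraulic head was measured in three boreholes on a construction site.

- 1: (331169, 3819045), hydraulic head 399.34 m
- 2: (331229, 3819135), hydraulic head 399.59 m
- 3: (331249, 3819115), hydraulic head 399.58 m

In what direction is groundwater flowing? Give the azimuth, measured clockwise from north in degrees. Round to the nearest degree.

216°

Taking 1 as reference: 2−1 = (60, 90, +0.25); 3−1 = (80, 70, +0.24).
Determinant of the coordinate differences = 60·70 − 80·90 = -3000.
∂h/∂x = [(+0.25)·70 − (+0.24)·90] / -3000 = +0.001367
∂h/∂y = [60·(+0.24) − 80·(+0.25)] / -3000 = +0.001867
Flow direction (−∇h) has components (-0.001367 E, -0.001867 N).
Azimuth = atan2(E, N) = atan2(-0.001367, -0.001867) = 216.2° ≈ 216°.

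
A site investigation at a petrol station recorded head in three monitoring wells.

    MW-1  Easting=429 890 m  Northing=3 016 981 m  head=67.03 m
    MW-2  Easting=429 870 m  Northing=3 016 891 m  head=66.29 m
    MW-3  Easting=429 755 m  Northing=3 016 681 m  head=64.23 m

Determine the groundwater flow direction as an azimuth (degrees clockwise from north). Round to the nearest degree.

214°

Taking MW-1 as reference: MW-2−MW-1 = (-20, -90, -0.74); MW-3−MW-1 = (-135, -300, -2.80).
Determinant of the coordinate differences = (-20)·(-300) − (-135)·(-90) = -6150.
∂h/∂x = [(-0.74)·(-300) − (-2.80)·(-90)] / -6150 = +0.004878
∂h/∂y = [(-20)·(-2.80) − (-135)·(-0.74)] / -6150 = +0.007138
Flow direction (−∇h) has components (-0.004878 E, -0.007138 N).
Azimuth = atan2(E, N) = atan2(-0.004878, -0.007138) = 214.3° ≈ 214°.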